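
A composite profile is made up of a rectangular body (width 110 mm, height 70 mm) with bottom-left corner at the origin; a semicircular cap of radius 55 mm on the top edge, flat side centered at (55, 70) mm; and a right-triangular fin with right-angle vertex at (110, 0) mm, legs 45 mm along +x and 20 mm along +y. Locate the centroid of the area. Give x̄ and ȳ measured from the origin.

rectangular body: A = 110 × 70 = 7700.00, centroid at (55.00, 35.00).
semicircular top: A = ½π·55² = 4751.66, centroid at (55.00, 93.34).
triangular fin: A = ½·45·20 = 450.00, centroid at (125.00, 6.67).
ΣA = 12901.66 mm², ΣAx̄ = 741091.24 mm³, ΣAȳ = 716032.79 mm³.
x̄ = 741091.24/12901.66 = 57.44 mm; ȳ = 716032.79/12901.66 = 55.50 mm.

x̄ = 57.44 mm, ȳ = 55.50 mm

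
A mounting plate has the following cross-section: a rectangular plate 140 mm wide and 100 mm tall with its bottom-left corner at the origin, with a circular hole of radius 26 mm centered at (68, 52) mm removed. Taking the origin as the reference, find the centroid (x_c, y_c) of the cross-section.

Part | A | x̄ᵢ | ȳᵢ | A·x̄ᵢ | A·ȳᵢ
plate | 14000.00 | 70.00 | 50.00 | 980000.00 | 700000.00
hole | -2123.72 | 68.00 | 52.00 | -144412.73 | -110433.26
Σ | 11876.28 |  |  | 835587.27 | 589566.74
x_c = 835587.27 / 11876.28 = 70.36 mm
y_c = 589566.74 / 11876.28 = 49.64 mm

x_c = 70.36 mm, y_c = 49.64 mm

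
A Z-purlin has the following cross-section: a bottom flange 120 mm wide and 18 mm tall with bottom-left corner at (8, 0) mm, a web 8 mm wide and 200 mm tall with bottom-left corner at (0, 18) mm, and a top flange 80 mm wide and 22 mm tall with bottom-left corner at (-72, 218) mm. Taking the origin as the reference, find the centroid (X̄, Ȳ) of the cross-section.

X̄ = 17.57 mm, Ȳ = 110.74 mm

bottom flange: A = 120 × 18 = 2160.00, centroid at (68.00, 9.00).
web: A = 8 × 200 = 1600.00, centroid at (4.00, 118.00).
top flange: A = 80 × 22 = 1760.00, centroid at (-32.00, 229.00).
ΣA = 5520.00 mm², ΣAX̄ = 96960.00 mm³, ΣAȲ = 611280.00 mm³.
X̄ = 96960.00/5520.00 = 17.57 mm; Ȳ = 611280.00/5520.00 = 110.74 mm.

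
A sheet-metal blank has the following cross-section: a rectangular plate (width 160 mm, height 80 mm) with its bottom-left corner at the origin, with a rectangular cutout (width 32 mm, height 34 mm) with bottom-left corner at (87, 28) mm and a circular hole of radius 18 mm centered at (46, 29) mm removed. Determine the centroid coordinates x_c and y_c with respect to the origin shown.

x_c = 80.90 mm, y_c = 40.54 mm

Part | A | x̄ᵢ | ȳᵢ | A·x̄ᵢ | A·ȳᵢ
plate | 12800.00 | 80.00 | 40.00 | 1024000.00 | 512000.00
hole 1 | -1088.00 | 103.00 | 45.00 | -112064.00 | -48960.00
hole 2 | -1017.88 | 46.00 | 29.00 | -46822.30 | -29518.40
Σ | 10694.12 |  |  | 865113.70 | 433521.60
x_c = 865113.70 / 10694.12 = 80.90 mm
y_c = 433521.60 / 10694.12 = 40.54 mm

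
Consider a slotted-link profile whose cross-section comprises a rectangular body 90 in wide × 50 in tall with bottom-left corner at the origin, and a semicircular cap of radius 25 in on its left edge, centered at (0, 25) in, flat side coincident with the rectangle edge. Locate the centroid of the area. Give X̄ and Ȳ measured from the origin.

rectangular body: A = 90 × 50 = 4500.00, centroid at (45.00, 25.00).
semicircular end: A = ½π·25² = 981.75, centroid at (-10.61, 25.00).
ΣA = 5481.75 in², ΣAX̄ = 192083.33 in³, ΣAȲ = 137043.69 in³.
X̄ = 192083.33/5481.75 = 35.04 in; Ȳ = 137043.69/5481.75 = 25.00 in.

X̄ = 35.04 in, Ȳ = 25.00 in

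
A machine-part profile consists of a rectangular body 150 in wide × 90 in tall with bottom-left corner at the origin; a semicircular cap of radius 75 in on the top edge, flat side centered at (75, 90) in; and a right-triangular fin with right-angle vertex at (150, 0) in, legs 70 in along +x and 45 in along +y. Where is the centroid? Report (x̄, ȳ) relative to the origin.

rectangular body: A = 150 × 90 = 13500.00, centroid at (75.00, 45.00).
semicircular top: A = ½π·75² = 8835.73, centroid at (75.00, 121.83).
triangular fin: A = ½·70·45 = 1575.00, centroid at (173.33, 15.00).
ΣA = 23910.73 in²
ΣAx̄ = (13500.00)(75.00) + (8835.73)(75.00) + (1575.00)(173.33) = 1948179.70 in³
ΣAȳ = (13500.00)(45.00) + (8835.73)(121.83) + (1575.00)(15.00) = 1707590.64 in³
x̄ = 1948179.70 / 23910.73 = 81.48 in
ȳ = 1707590.64 / 23910.73 = 71.42 in

x̄ = 81.48 in, ȳ = 71.42 in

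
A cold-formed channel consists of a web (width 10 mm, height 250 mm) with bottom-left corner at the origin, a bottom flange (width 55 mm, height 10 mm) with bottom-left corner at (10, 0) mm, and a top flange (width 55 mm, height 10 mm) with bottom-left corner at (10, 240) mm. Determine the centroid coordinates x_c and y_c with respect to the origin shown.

x_c = 14.93 mm, y_c = 125.00 mm

Part | A | x̄ᵢ | ȳᵢ | A·x̄ᵢ | A·ȳᵢ
web | 2500.00 | 5.00 | 125.00 | 12500.00 | 312500.00
bottom flange | 550.00 | 37.50 | 5.00 | 20625.00 | 2750.00
top flange | 550.00 | 37.50 | 245.00 | 20625.00 | 134750.00
Σ | 3600.00 |  |  | 53750.00 | 450000.00
x_c = 53750.00 / 3600.00 = 14.93 mm
y_c = 450000.00 / 3600.00 = 125.00 mm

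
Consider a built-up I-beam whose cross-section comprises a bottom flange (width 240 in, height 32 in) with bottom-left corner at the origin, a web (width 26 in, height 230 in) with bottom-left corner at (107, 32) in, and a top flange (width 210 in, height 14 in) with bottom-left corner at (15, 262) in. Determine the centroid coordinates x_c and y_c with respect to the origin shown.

x_c = 120.00 in, y_c = 108.00 in

Part | A | x̄ᵢ | ȳᵢ | A·x̄ᵢ | A·ȳᵢ
bottom flange | 7680.00 | 120.00 | 16.00 | 921600.00 | 122880.00
web | 5980.00 | 120.00 | 147.00 | 717600.00 | 879060.00
top flange | 2940.00 | 120.00 | 269.00 | 352800.00 | 790860.00
Σ | 16600.00 |  |  | 1992000.00 | 1792800.00
x_c = 1992000.00 / 16600.00 = 120.00 in
y_c = 1792800.00 / 16600.00 = 108.00 in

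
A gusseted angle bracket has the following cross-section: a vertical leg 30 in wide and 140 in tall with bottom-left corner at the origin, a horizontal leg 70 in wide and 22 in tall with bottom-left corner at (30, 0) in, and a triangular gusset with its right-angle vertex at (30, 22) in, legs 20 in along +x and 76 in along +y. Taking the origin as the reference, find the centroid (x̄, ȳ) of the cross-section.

x̄ = 29.38 in, ȳ = 53.37 in

Part | A | x̄ᵢ | ȳᵢ | A·x̄ᵢ | A·ȳᵢ
vertical leg | 4200.00 | 15.00 | 70.00 | 63000.00 | 294000.00
horizontal leg | 1540.00 | 65.00 | 11.00 | 100100.00 | 16940.00
gusset | 760.00 | 36.67 | 47.33 | 27866.67 | 35973.33
Σ | 6500.00 |  |  | 190966.67 | 346913.33
x̄ = 190966.67 / 6500.00 = 29.38 in
ȳ = 346913.33 / 6500.00 = 53.37 in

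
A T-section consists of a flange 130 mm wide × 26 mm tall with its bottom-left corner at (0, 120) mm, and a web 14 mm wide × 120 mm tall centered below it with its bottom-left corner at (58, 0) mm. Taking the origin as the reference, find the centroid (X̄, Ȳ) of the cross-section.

X̄ = 65.00 mm, Ȳ = 108.76 mm

web: A = 14 × 120 = 1680.00, centroid at (65.00, 60.00).
flange: A = 130 × 26 = 3380.00, centroid at (65.00, 133.00).
ΣA = 5060.00 mm²
ΣAX̄ = (1680.00)(65.00) + (3380.00)(65.00) = 328900.00 mm³
ΣAȲ = (1680.00)(60.00) + (3380.00)(133.00) = 550340.00 mm³
X̄ = 328900.00 / 5060.00 = 65.00 mm
Ȳ = 550340.00 / 5060.00 = 108.76 mm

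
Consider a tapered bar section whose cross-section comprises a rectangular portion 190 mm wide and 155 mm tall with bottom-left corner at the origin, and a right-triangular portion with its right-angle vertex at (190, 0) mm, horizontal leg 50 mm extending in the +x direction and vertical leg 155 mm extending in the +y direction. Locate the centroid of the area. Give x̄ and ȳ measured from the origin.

x̄ = 107.98 mm, ȳ = 74.50 mm

rectangular portion: A = 190 × 155 = 29450.00, centroid at (95.00, 77.50).
triangular portion: A = ½·50·155 = 3875.00, centroid at (206.67, 51.67).
ΣA = 33325.00 mm², ΣAx̄ = 3598583.33 mm³, ΣAȳ = 2482583.33 mm³.
x̄ = 3598583.33/33325.00 = 107.98 mm; ȳ = 2482583.33/33325.00 = 74.50 mm.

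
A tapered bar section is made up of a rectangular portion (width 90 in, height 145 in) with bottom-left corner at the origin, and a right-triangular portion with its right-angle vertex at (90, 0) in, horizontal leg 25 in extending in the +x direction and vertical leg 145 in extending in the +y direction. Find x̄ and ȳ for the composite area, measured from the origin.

x̄ = 51.50 in, ȳ = 69.55 in

rectangular portion: A = 90 × 145 = 13050.00, centroid at (45.00, 72.50).
triangular portion: A = ½·25·145 = 1812.50, centroid at (98.33, 48.33).
ΣA = 14862.50 in²
ΣAx̄ = (13050.00)(45.00) + (1812.50)(98.33) = 765479.17 in³
ΣAȳ = (13050.00)(72.50) + (1812.50)(48.33) = 1033729.17 in³
x̄ = 765479.17 / 14862.50 = 51.50 in
ȳ = 1033729.17 / 14862.50 = 69.55 in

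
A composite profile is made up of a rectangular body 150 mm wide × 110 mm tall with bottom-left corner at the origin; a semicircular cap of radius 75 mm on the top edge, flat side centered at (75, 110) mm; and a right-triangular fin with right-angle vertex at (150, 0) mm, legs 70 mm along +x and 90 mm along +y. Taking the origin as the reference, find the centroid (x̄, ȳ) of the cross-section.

x̄ = 85.87 mm, ȳ = 79.17 mm

Part | A | x̄ᵢ | ȳᵢ | A·x̄ᵢ | A·ȳᵢ
rectangular body | 16500.00 | 75.00 | 55.00 | 1237500.00 | 907500.00
semicircular top | 8835.73 | 75.00 | 141.83 | 662679.70 | 1253180.23
triangular fin | 3150.00 | 173.33 | 30.00 | 546000.00 | 94500.00
Σ | 28485.73 |  |  | 2446179.70 | 2255180.23
x̄ = 2446179.70 / 28485.73 = 85.87 mm
ȳ = 2255180.23 / 28485.73 = 79.17 mm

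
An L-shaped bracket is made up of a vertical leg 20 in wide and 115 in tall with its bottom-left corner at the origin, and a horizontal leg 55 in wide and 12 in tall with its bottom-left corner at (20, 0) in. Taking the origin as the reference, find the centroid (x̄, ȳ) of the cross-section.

x̄ = 18.36 in, ȳ = 46.02 in

Part | A | x̄ᵢ | ȳᵢ | A·x̄ᵢ | A·ȳᵢ
vertical leg | 2300.00 | 10.00 | 57.50 | 23000.00 | 132250.00
horizontal leg | 660.00 | 47.50 | 6.00 | 31350.00 | 3960.00
Σ | 2960.00 |  |  | 54350.00 | 136210.00
x̄ = 54350.00 / 2960.00 = 18.36 in
ȳ = 136210.00 / 2960.00 = 46.02 in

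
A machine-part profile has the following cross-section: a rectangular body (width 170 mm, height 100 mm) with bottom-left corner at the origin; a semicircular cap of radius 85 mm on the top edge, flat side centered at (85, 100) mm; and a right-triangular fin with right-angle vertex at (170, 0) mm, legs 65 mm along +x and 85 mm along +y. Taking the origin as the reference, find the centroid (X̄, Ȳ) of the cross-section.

X̄ = 94.47 mm, Ȳ = 79.48 mm

Part | A | x̄ᵢ | ȳᵢ | A·x̄ᵢ | A·ȳᵢ
rectangular body | 17000.00 | 85.00 | 50.00 | 1445000.00 | 850000.00
semicircular top | 11349.00 | 85.00 | 136.08 | 964665.29 | 1544317.01
triangular fin | 2762.50 | 191.67 | 28.33 | 529479.17 | 78270.83
Σ | 31111.50 |  |  | 2939144.46 | 2472587.85
X̄ = 2939144.46 / 31111.50 = 94.47 mm
Ȳ = 2472587.85 / 31111.50 = 79.48 mm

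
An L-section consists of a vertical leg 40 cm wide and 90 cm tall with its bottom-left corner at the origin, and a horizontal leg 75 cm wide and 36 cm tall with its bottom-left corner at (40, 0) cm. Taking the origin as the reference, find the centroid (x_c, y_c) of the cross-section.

Part | A | x̄ᵢ | ȳᵢ | A·x̄ᵢ | A·ȳᵢ
vertical leg | 3600.00 | 20.00 | 45.00 | 72000.00 | 162000.00
horizontal leg | 2700.00 | 77.50 | 18.00 | 209250.00 | 48600.00
Σ | 6300.00 |  |  | 281250.00 | 210600.00
x_c = 281250.00 / 6300.00 = 44.64 cm
y_c = 210600.00 / 6300.00 = 33.43 cm

x_c = 44.64 cm, y_c = 33.43 cm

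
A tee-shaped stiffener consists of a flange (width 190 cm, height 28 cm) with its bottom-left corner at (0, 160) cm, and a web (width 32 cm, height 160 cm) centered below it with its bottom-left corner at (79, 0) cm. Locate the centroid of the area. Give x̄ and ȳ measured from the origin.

x̄ = 95.00 cm, ȳ = 127.90 cm

web: A = 32 × 160 = 5120.00, centroid at (95.00, 80.00).
flange: A = 190 × 28 = 5320.00, centroid at (95.00, 174.00).
ΣA = 10440.00 cm²
ΣAx̄ = (5120.00)(95.00) + (5320.00)(95.00) = 991800.00 cm³
ΣAȳ = (5120.00)(80.00) + (5320.00)(174.00) = 1335280.00 cm³
x̄ = 991800.00 / 10440.00 = 95.00 cm
ȳ = 1335280.00 / 10440.00 = 127.90 cm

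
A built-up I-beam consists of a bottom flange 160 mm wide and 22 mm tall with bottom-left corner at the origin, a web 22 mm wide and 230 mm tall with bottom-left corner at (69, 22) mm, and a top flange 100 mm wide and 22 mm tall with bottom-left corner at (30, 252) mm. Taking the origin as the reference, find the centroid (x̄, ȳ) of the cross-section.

Part | A | x̄ᵢ | ȳᵢ | A·x̄ᵢ | A·ȳᵢ
bottom flange | 3520.00 | 80.00 | 11.00 | 281600.00 | 38720.00
web | 5060.00 | 80.00 | 137.00 | 404800.00 | 693220.00
top flange | 2200.00 | 80.00 | 263.00 | 176000.00 | 578600.00
Σ | 10780.00 |  |  | 862400.00 | 1310540.00
x̄ = 862400.00 / 10780.00 = 80.00 mm
ȳ = 1310540.00 / 10780.00 = 121.57 mm

x̄ = 80.00 mm, ȳ = 121.57 mm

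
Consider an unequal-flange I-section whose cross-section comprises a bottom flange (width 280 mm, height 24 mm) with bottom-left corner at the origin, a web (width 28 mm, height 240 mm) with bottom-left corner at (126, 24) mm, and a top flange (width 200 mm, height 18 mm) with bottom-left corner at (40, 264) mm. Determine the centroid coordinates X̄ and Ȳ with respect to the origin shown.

X̄ = 140.00 mm, Ȳ = 119.20 mm

bottom flange: A = 280 × 24 = 6720.00, centroid at (140.00, 12.00).
web: A = 28 × 240 = 6720.00, centroid at (140.00, 144.00).
top flange: A = 200 × 18 = 3600.00, centroid at (140.00, 273.00).
ΣA = 17040.00 mm²
ΣAX̄ = (6720.00)(140.00) + (6720.00)(140.00) + (3600.00)(140.00) = 2385600.00 mm³
ΣAȲ = (6720.00)(12.00) + (6720.00)(144.00) + (3600.00)(273.00) = 2031120.00 mm³
X̄ = 2385600.00 / 17040.00 = 140.00 mm
Ȳ = 2031120.00 / 17040.00 = 119.20 mm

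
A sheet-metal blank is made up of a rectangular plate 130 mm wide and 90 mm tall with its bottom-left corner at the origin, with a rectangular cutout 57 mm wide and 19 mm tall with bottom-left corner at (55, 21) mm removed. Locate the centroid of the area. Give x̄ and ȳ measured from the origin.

plate: A = 130 × 90 = 11700.00, centroid at (65.00, 45.00).
hole: A = −(57 × 19) = -1083.00, centroid at (83.50, 30.50).
ΣA = 10617.00 mm², ΣAx̄ = 670069.50 mm³, ΣAȳ = 493468.50 mm³.
x̄ = 670069.50/10617.00 = 63.11 mm; ȳ = 493468.50/10617.00 = 46.48 mm.

x̄ = 63.11 mm, ȳ = 46.48 mm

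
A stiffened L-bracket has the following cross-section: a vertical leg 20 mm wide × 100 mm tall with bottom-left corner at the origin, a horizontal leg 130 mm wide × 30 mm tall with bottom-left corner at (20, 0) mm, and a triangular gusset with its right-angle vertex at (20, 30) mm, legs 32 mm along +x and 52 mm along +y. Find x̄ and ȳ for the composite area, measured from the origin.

x̄ = 56.00 mm, ȳ = 29.39 mm

vertical leg: A = 20 × 100 = 2000.00, centroid at (10.00, 50.00).
horizontal leg: A = 130 × 30 = 3900.00, centroid at (85.00, 15.00).
gusset: A = ½·32·52 = 832.00, centroid at (30.67, 47.33).
ΣA = 6732.00 mm²
ΣAx̄ = (2000.00)(10.00) + (3900.00)(85.00) + (832.00)(30.67) = 377014.67 mm³
ΣAȳ = (2000.00)(50.00) + (3900.00)(15.00) + (832.00)(47.33) = 197881.33 mm³
x̄ = 377014.67 / 6732.00 = 56.00 mm
ȳ = 197881.33 / 6732.00 = 29.39 mm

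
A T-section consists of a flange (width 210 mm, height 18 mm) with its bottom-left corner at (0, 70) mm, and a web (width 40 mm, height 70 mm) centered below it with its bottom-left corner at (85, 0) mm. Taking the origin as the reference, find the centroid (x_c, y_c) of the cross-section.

x_c = 105.00 mm, y_c = 60.28 mm

Part | A | x̄ᵢ | ȳᵢ | A·x̄ᵢ | A·ȳᵢ
web | 2800.00 | 105.00 | 35.00 | 294000.00 | 98000.00
flange | 3780.00 | 105.00 | 79.00 | 396900.00 | 298620.00
Σ | 6580.00 |  |  | 690900.00 | 396620.00
x_c = 690900.00 / 6580.00 = 105.00 mm
y_c = 396620.00 / 6580.00 = 60.28 mm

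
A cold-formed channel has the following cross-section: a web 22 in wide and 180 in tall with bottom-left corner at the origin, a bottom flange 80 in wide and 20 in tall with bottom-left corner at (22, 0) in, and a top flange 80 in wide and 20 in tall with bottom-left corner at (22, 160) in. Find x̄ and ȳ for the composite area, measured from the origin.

x̄ = 33.79 in, ȳ = 90.00 in

Part | A | x̄ᵢ | ȳᵢ | A·x̄ᵢ | A·ȳᵢ
web | 3960.00 | 11.00 | 90.00 | 43560.00 | 356400.00
bottom flange | 1600.00 | 62.00 | 10.00 | 99200.00 | 16000.00
top flange | 1600.00 | 62.00 | 170.00 | 99200.00 | 272000.00
Σ | 7160.00 |  |  | 241960.00 | 644400.00
x̄ = 241960.00 / 7160.00 = 33.79 in
ȳ = 644400.00 / 7160.00 = 90.00 in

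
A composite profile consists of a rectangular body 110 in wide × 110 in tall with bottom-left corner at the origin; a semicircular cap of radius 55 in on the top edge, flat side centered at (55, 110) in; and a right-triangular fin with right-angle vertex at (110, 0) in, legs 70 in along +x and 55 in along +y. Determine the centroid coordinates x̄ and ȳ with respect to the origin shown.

rectangular body: A = 110 × 110 = 12100.00, centroid at (55.00, 55.00).
semicircular top: A = ½π·55² = 4751.66, centroid at (55.00, 133.34).
triangular fin: A = ½·70·55 = 1925.00, centroid at (133.33, 18.33).
ΣA = 18776.66 in², ΣAx̄ = 1183507.91 in³, ΣAȳ = 1334390.81 in³.
x̄ = 1183507.91/18776.66 = 63.03 in; ȳ = 1334390.81/18776.66 = 71.07 in.

x̄ = 63.03 in, ȳ = 71.07 in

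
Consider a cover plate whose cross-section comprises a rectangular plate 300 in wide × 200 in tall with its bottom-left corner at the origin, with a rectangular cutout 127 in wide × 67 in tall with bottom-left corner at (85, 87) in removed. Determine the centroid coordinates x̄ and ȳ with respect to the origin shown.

x̄ = 150.25 in, ȳ = 96.61 in

Part | A | x̄ᵢ | ȳᵢ | A·x̄ᵢ | A·ȳᵢ
plate | 60000.00 | 150.00 | 100.00 | 9000000.00 | 6000000.00
hole | -8509.00 | 148.50 | 120.50 | -1263586.50 | -1025334.50
Σ | 51491.00 |  |  | 7736413.50 | 4974665.50
x̄ = 7736413.50 / 51491.00 = 150.25 in
ȳ = 4974665.50 / 51491.00 = 96.61 in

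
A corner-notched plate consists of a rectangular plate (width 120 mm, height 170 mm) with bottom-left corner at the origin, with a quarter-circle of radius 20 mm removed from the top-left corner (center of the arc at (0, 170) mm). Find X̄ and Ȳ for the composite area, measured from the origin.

plate: A = 120 × 170 = 20400.00, centroid at (60.00, 85.00).
removed quarter-circle: A = −¼π·20² = -314.16, centroid at (8.49, 161.51).
ΣA = 20085.84 mm²
ΣAX̄ = (20400.00)(60.00) + (-314.16)(8.49) = 1221333.33 mm³
ΣAȲ = (20400.00)(85.00) + (-314.16)(161.51) = 1683259.59 mm³
X̄ = 1221333.33 / 20085.84 = 60.81 mm
Ȳ = 1683259.59 / 20085.84 = 83.80 mm

X̄ = 60.81 mm, Ȳ = 83.80 mm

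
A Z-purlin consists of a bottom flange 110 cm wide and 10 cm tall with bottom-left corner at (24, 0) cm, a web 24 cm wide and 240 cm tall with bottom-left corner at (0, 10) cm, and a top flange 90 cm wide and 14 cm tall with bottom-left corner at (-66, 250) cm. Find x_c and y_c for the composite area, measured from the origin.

x_c = 15.96 cm, y_c = 132.77 cm

bottom flange: A = 110 × 10 = 1100.00, centroid at (79.00, 5.00).
web: A = 24 × 240 = 5760.00, centroid at (12.00, 130.00).
top flange: A = 90 × 14 = 1260.00, centroid at (-21.00, 257.00).
ΣA = 8120.00 cm²
ΣAx_c = (1100.00)(79.00) + (5760.00)(12.00) + (1260.00)(-21.00) = 129560.00 cm³
ΣAy_c = (1100.00)(5.00) + (5760.00)(130.00) + (1260.00)(257.00) = 1078120.00 cm³
x_c = 129560.00 / 8120.00 = 15.96 cm
y_c = 1078120.00 / 8120.00 = 132.77 cm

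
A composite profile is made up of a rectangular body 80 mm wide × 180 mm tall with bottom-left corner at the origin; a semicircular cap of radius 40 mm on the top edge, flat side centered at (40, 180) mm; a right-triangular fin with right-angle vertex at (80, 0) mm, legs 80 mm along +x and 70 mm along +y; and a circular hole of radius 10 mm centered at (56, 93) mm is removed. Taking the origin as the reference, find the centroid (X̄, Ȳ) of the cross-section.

X̄ = 49.36 mm, Ȳ = 94.19 mm

rectangular body: A = 80 × 180 = 14400.00, centroid at (40.00, 90.00).
semicircular top: A = ½π·40² = 2513.27, centroid at (40.00, 196.98).
triangular fin: A = ½·80·70 = 2800.00, centroid at (106.67, 23.33).
hole: A = −π·10² = -314.16, centroid at (56.00, 93.00).
ΣA = 19399.11 mm²
ΣAX̄ = (14400.00)(40.00) + (2513.27)(40.00) + (2800.00)(106.67) + (-314.16)(56.00) = 957604.71 mm³
ΣAȲ = (14400.00)(90.00) + (2513.27)(196.98) + (2800.00)(23.33) + (-314.16)(93.00) = 1827172.53 mm³
X̄ = 957604.71 / 19399.11 = 49.36 mm
Ȳ = 1827172.53 / 19399.11 = 94.19 mm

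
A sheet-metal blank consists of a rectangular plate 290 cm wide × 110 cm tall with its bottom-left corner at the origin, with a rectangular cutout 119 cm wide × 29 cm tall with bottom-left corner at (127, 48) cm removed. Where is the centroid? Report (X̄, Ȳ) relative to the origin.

plate: A = 290 × 110 = 31900.00, centroid at (145.00, 55.00).
hole: A = −(119 × 29) = -3451.00, centroid at (186.50, 62.50).
ΣA = 28449.00 cm²
ΣAX̄ = (31900.00)(145.00) + (-3451.00)(186.50) = 3981888.50 cm³
ΣAȲ = (31900.00)(55.00) + (-3451.00)(62.50) = 1538812.50 cm³
X̄ = 3981888.50 / 28449.00 = 139.97 cm
Ȳ = 1538812.50 / 28449.00 = 54.09 cm

X̄ = 139.97 cm, Ȳ = 54.09 cm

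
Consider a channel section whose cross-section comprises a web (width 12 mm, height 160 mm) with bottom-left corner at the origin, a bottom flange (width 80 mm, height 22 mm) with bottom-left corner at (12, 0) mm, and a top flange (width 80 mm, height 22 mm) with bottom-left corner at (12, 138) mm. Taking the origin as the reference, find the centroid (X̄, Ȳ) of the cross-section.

web: A = 12 × 160 = 1920.00, centroid at (6.00, 80.00).
bottom flange: A = 80 × 22 = 1760.00, centroid at (52.00, 11.00).
top flange: A = 80 × 22 = 1760.00, centroid at (52.00, 149.00).
ΣA = 5440.00 mm², ΣAX̄ = 194560.00 mm³, ΣAȲ = 435200.00 mm³.
X̄ = 194560.00/5440.00 = 35.76 mm; Ȳ = 435200.00/5440.00 = 80.00 mm.

X̄ = 35.76 mm, Ȳ = 80.00 mm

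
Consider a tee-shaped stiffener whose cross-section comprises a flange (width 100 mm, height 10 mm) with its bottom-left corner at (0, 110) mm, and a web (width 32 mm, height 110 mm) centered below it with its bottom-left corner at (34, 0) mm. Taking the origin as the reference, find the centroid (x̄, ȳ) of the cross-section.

web: A = 32 × 110 = 3520.00, centroid at (50.00, 55.00).
flange: A = 100 × 10 = 1000.00, centroid at (50.00, 115.00).
ΣA = 4520.00 mm²
ΣAx̄ = (3520.00)(50.00) + (1000.00)(50.00) = 226000.00 mm³
ΣAȳ = (3520.00)(55.00) + (1000.00)(115.00) = 308600.00 mm³
x̄ = 226000.00 / 4520.00 = 50.00 mm
ȳ = 308600.00 / 4520.00 = 68.27 mm

x̄ = 50.00 mm, ȳ = 68.27 mm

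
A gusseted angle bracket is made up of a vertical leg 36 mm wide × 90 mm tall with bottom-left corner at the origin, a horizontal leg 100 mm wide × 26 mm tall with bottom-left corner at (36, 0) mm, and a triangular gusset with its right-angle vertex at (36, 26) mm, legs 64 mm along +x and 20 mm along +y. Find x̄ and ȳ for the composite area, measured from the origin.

vertical leg: A = 36 × 90 = 3240.00, centroid at (18.00, 45.00).
horizontal leg: A = 100 × 26 = 2600.00, centroid at (86.00, 13.00).
gusset: A = ½·64·20 = 640.00, centroid at (57.33, 32.67).
ΣA = 6480.00 mm²
ΣAx̄ = (3240.00)(18.00) + (2600.00)(86.00) + (640.00)(57.33) = 318613.33 mm³
ΣAȳ = (3240.00)(45.00) + (2600.00)(13.00) + (640.00)(32.67) = 200506.67 mm³
x̄ = 318613.33 / 6480.00 = 49.17 mm
ȳ = 200506.67 / 6480.00 = 30.94 mm

x̄ = 49.17 mm, ȳ = 30.94 mm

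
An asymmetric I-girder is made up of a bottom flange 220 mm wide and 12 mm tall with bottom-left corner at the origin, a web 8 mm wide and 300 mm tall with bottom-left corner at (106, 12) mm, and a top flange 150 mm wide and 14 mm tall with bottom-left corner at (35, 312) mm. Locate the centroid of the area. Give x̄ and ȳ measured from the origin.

x̄ = 110.00 mm, ȳ = 150.50 mm

bottom flange: A = 220 × 12 = 2640.00, centroid at (110.00, 6.00).
web: A = 8 × 300 = 2400.00, centroid at (110.00, 162.00).
top flange: A = 150 × 14 = 2100.00, centroid at (110.00, 319.00).
ΣA = 7140.00 mm²
ΣAx̄ = (2640.00)(110.00) + (2400.00)(110.00) + (2100.00)(110.00) = 785400.00 mm³
ΣAȳ = (2640.00)(6.00) + (2400.00)(162.00) + (2100.00)(319.00) = 1074540.00 mm³
x̄ = 785400.00 / 7140.00 = 110.00 mm
ȳ = 1074540.00 / 7140.00 = 150.50 mm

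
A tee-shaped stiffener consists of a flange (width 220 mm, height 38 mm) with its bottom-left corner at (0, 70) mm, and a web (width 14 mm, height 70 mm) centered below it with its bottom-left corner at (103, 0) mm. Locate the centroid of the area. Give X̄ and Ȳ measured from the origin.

web: A = 14 × 70 = 980.00, centroid at (110.00, 35.00).
flange: A = 220 × 38 = 8360.00, centroid at (110.00, 89.00).
ΣA = 9340.00 mm²
ΣAX̄ = (980.00)(110.00) + (8360.00)(110.00) = 1027400.00 mm³
ΣAȲ = (980.00)(35.00) + (8360.00)(89.00) = 778340.00 mm³
X̄ = 1027400.00 / 9340.00 = 110.00 mm
Ȳ = 778340.00 / 9340.00 = 83.33 mm

X̄ = 110.00 mm, Ȳ = 83.33 mm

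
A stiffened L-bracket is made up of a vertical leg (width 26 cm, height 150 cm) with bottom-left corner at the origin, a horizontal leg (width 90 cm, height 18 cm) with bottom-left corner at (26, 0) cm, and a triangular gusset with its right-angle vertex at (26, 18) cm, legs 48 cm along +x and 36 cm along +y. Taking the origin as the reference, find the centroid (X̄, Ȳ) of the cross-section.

X̄ = 31.64 cm, Ȳ = 52.16 cm

vertical leg: A = 26 × 150 = 3900.00, centroid at (13.00, 75.00).
horizontal leg: A = 90 × 18 = 1620.00, centroid at (71.00, 9.00).
gusset: A = ½·48·36 = 864.00, centroid at (42.00, 30.00).
ΣA = 6384.00 cm², ΣAX̄ = 202008.00 cm³, ΣAȲ = 333000.00 cm³.
X̄ = 202008.00/6384.00 = 31.64 cm; Ȳ = 333000.00/6384.00 = 52.16 cm.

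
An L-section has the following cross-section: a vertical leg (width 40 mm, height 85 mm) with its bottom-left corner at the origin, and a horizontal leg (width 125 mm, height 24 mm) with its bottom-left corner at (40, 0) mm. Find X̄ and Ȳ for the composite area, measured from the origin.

X̄ = 58.67 mm, Ȳ = 28.20 mm

Part | A | x̄ᵢ | ȳᵢ | A·x̄ᵢ | A·ȳᵢ
vertical leg | 3400.00 | 20.00 | 42.50 | 68000.00 | 144500.00
horizontal leg | 3000.00 | 102.50 | 12.00 | 307500.00 | 36000.00
Σ | 6400.00 |  |  | 375500.00 | 180500.00
X̄ = 375500.00 / 6400.00 = 58.67 mm
Ȳ = 180500.00 / 6400.00 = 28.20 mm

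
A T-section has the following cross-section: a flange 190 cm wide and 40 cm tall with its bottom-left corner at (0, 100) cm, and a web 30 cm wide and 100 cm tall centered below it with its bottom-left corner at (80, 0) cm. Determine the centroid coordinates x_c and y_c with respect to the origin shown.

x_c = 95.00 cm, y_c = 100.19 cm

Part | A | x̄ᵢ | ȳᵢ | A·x̄ᵢ | A·ȳᵢ
web | 3000.00 | 95.00 | 50.00 | 285000.00 | 150000.00
flange | 7600.00 | 95.00 | 120.00 | 722000.00 | 912000.00
Σ | 10600.00 |  |  | 1007000.00 | 1062000.00
x_c = 1007000.00 / 10600.00 = 95.00 cm
y_c = 1062000.00 / 10600.00 = 100.19 cm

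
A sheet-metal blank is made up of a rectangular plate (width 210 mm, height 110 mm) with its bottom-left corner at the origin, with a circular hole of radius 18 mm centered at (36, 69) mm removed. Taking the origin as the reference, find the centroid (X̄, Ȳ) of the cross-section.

X̄ = 108.18 mm, Ȳ = 54.35 mm

plate: A = 210 × 110 = 23100.00, centroid at (105.00, 55.00).
hole: A = −π·18² = -1017.88, centroid at (36.00, 69.00).
ΣA = 22082.12 mm², ΣAX̄ = 2388856.46 mm³, ΣAȲ = 1200266.55 mm³.
X̄ = 2388856.46/22082.12 = 108.18 mm; Ȳ = 1200266.55/22082.12 = 54.35 mm.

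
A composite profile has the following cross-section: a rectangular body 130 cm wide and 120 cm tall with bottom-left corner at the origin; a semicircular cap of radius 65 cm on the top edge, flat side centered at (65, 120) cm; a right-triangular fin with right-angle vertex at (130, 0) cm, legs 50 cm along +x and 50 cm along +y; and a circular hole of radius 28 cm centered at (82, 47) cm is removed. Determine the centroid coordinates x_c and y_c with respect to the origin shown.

x_c = 67.86 cm, y_c = 86.60 cm

rectangular body: A = 130 × 120 = 15600.00, centroid at (65.00, 60.00).
semicircular top: A = ½π·65² = 6636.61, centroid at (65.00, 147.59).
triangular fin: A = ½·50·50 = 1250.00, centroid at (146.67, 16.67).
hole: A = −π·28² = -2463.01, centroid at (82.00, 47.00).
ΣA = 21023.61 cm², ΣAx_c = 1426746.57 cm³, ΣAy_c = 1820549.00 cm³.
x_c = 1426746.57/21023.61 = 67.86 cm; y_c = 1820549.00/21023.61 = 86.60 cm.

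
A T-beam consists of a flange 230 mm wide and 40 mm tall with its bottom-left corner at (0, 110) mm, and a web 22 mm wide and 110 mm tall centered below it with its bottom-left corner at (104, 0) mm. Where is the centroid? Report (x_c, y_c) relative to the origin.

web: A = 22 × 110 = 2420.00, centroid at (115.00, 55.00).
flange: A = 230 × 40 = 9200.00, centroid at (115.00, 130.00).
ΣA = 11620.00 mm²
ΣAx_c = (2420.00)(115.00) + (9200.00)(115.00) = 1336300.00 mm³
ΣAy_c = (2420.00)(55.00) + (9200.00)(130.00) = 1329100.00 mm³
x_c = 1336300.00 / 11620.00 = 115.00 mm
y_c = 1329100.00 / 11620.00 = 114.38 mm

x_c = 115.00 mm, y_c = 114.38 mm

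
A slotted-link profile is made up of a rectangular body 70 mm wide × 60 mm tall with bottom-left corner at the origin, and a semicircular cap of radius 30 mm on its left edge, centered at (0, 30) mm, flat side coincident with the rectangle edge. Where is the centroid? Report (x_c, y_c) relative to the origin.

x_c = 22.98 mm, y_c = 30.00 mm

Part | A | x̄ᵢ | ȳᵢ | A·x̄ᵢ | A·ȳᵢ
rectangular body | 4200.00 | 35.00 | 30.00 | 147000.00 | 126000.00
semicircular end | 1413.72 | -12.73 | 30.00 | -18000.00 | 42411.50
Σ | 5613.72 |  |  | 129000.00 | 168411.50
x_c = 129000.00 / 5613.72 = 22.98 mm
y_c = 168411.50 / 5613.72 = 30.00 mm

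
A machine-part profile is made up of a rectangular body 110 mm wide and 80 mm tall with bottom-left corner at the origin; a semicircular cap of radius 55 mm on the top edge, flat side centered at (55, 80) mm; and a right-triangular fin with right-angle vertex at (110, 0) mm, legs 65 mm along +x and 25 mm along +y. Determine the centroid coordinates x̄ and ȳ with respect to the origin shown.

x̄ = 59.34 mm, ȳ = 59.16 mm

Part | A | x̄ᵢ | ȳᵢ | A·x̄ᵢ | A·ȳᵢ
rectangular body | 8800.00 | 55.00 | 40.00 | 484000.00 | 352000.00
semicircular top | 4751.66 | 55.00 | 103.34 | 261341.24 | 491049.38
triangular fin | 812.50 | 131.67 | 8.33 | 106979.17 | 6770.83
Σ | 14364.16 |  |  | 852320.41 | 849820.21
x̄ = 852320.41 / 14364.16 = 59.34 mm
ȳ = 849820.21 / 14364.16 = 59.16 mm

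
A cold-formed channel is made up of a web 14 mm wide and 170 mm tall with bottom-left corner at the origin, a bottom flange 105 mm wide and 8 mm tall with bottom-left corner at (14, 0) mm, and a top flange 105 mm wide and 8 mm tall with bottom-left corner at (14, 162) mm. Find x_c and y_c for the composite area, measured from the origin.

x_c = 31.62 mm, y_c = 85.00 mm

Part | A | x̄ᵢ | ȳᵢ | A·x̄ᵢ | A·ȳᵢ
web | 2380.00 | 7.00 | 85.00 | 16660.00 | 202300.00
bottom flange | 840.00 | 66.50 | 4.00 | 55860.00 | 3360.00
top flange | 840.00 | 66.50 | 166.00 | 55860.00 | 139440.00
Σ | 4060.00 |  |  | 128380.00 | 345100.00
x_c = 128380.00 / 4060.00 = 31.62 mm
y_c = 345100.00 / 4060.00 = 85.00 mm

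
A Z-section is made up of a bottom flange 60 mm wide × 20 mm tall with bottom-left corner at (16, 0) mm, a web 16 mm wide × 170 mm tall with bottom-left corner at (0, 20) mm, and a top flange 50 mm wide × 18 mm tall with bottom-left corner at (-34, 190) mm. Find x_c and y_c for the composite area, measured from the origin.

bottom flange: A = 60 × 20 = 1200.00, centroid at (46.00, 10.00).
web: A = 16 × 170 = 2720.00, centroid at (8.00, 105.00).
top flange: A = 50 × 18 = 900.00, centroid at (-9.00, 199.00).
ΣA = 4820.00 mm², ΣAx_c = 68860.00 mm³, ΣAy_c = 476700.00 mm³.
x_c = 68860.00/4820.00 = 14.29 mm; y_c = 476700.00/4820.00 = 98.90 mm.

x_c = 14.29 mm, y_c = 98.90 mm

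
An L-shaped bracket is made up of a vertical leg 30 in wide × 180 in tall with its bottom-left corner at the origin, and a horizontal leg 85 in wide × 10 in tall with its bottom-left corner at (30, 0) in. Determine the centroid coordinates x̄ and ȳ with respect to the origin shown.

x̄ = 22.82 in, ȳ = 78.44 in

vertical leg: A = 30 × 180 = 5400.00, centroid at (15.00, 90.00).
horizontal leg: A = 85 × 10 = 850.00, centroid at (72.50, 5.00).
ΣA = 6250.00 in²
ΣAx̄ = (5400.00)(15.00) + (850.00)(72.50) = 142625.00 in³
ΣAȳ = (5400.00)(90.00) + (850.00)(5.00) = 490250.00 in³
x̄ = 142625.00 / 6250.00 = 22.82 in
ȳ = 490250.00 / 6250.00 = 78.44 in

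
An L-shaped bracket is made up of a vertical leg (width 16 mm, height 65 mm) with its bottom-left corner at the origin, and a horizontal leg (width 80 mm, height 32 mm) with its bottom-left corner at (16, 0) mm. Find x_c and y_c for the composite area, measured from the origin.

vertical leg: A = 16 × 65 = 1040.00, centroid at (8.00, 32.50).
horizontal leg: A = 80 × 32 = 2560.00, centroid at (56.00, 16.00).
ΣA = 3600.00 mm²
ΣAx_c = (1040.00)(8.00) + (2560.00)(56.00) = 151680.00 mm³
ΣAy_c = (1040.00)(32.50) + (2560.00)(16.00) = 74760.00 mm³
x_c = 151680.00 / 3600.00 = 42.13 mm
y_c = 74760.00 / 3600.00 = 20.77 mm

x_c = 42.13 mm, y_c = 20.77 mm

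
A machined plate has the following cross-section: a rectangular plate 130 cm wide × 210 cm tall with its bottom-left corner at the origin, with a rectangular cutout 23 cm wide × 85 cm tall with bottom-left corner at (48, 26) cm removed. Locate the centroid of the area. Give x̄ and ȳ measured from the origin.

plate: A = 130 × 210 = 27300.00, centroid at (65.00, 105.00).
hole: A = −(23 × 85) = -1955.00, centroid at (59.50, 68.50).
ΣA = 25345.00 cm²
ΣAx̄ = (27300.00)(65.00) + (-1955.00)(59.50) = 1658177.50 cm³
ΣAȳ = (27300.00)(105.00) + (-1955.00)(68.50) = 2732582.50 cm³
x̄ = 1658177.50 / 25345.00 = 65.42 cm
ȳ = 2732582.50 / 25345.00 = 107.82 cm

x̄ = 65.42 cm, ȳ = 107.82 cm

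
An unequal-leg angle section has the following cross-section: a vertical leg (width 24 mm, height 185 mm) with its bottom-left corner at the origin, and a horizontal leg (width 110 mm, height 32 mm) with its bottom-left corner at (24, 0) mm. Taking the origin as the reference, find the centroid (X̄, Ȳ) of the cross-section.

Part | A | x̄ᵢ | ȳᵢ | A·x̄ᵢ | A·ȳᵢ
vertical leg | 4440.00 | 12.00 | 92.50 | 53280.00 | 410700.00
horizontal leg | 3520.00 | 79.00 | 16.00 | 278080.00 | 56320.00
Σ | 7960.00 |  |  | 331360.00 | 467020.00
X̄ = 331360.00 / 7960.00 = 41.63 mm
Ȳ = 467020.00 / 7960.00 = 58.67 mm

X̄ = 41.63 mm, Ȳ = 58.67 mm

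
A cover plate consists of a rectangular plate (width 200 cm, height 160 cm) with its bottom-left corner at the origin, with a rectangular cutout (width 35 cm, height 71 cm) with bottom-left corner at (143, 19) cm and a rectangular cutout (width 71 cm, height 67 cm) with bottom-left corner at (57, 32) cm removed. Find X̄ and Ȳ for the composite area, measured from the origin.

Part | A | x̄ᵢ | ȳᵢ | A·x̄ᵢ | A·ȳᵢ
plate | 32000.00 | 100.00 | 80.00 | 3200000.00 | 2560000.00
hole 1 | -2485.00 | 160.50 | 54.50 | -398842.50 | -135432.50
hole 2 | -4757.00 | 92.50 | 65.50 | -440022.50 | -311583.50
Σ | 24758.00 |  |  | 2361135.00 | 2112984.00
X̄ = 2361135.00 / 24758.00 = 95.37 cm
Ȳ = 2112984.00 / 24758.00 = 85.35 cm

X̄ = 95.37 cm, Ȳ = 85.35 cm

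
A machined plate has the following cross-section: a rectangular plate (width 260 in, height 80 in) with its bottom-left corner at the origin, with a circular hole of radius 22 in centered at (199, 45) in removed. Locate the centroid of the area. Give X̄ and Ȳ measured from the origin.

X̄ = 124.56 in, Ȳ = 39.61 in

plate: A = 260 × 80 = 20800.00, centroid at (130.00, 40.00).
hole: A = −π·22² = -1520.53, centroid at (199.00, 45.00).
ΣA = 19279.47 in², ΣAX̄ = 2401414.36 in³, ΣAȲ = 763576.11 in³.
X̄ = 2401414.36/19279.47 = 124.56 in; Ȳ = 763576.11/19279.47 = 39.61 in.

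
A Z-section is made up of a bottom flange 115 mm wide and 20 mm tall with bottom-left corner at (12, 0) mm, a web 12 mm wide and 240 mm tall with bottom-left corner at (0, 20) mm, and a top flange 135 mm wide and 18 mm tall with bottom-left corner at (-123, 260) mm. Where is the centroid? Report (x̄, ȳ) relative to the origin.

Part | A | x̄ᵢ | ȳᵢ | A·x̄ᵢ | A·ȳᵢ
bottom flange | 2300.00 | 69.50 | 10.00 | 159850.00 | 23000.00
web | 2880.00 | 6.00 | 140.00 | 17280.00 | 403200.00
top flange | 2430.00 | -55.50 | 269.00 | -134865.00 | 653670.00
Σ | 7610.00 |  |  | 42265.00 | 1079870.00
x̄ = 42265.00 / 7610.00 = 5.55 mm
ȳ = 1079870.00 / 7610.00 = 141.90 mm

x̄ = 5.55 mm, ȳ = 141.90 mm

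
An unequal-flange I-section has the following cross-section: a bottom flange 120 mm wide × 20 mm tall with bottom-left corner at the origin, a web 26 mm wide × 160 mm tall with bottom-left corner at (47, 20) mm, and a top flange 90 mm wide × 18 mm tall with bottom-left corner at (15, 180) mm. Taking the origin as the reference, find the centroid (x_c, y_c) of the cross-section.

bottom flange: A = 120 × 20 = 2400.00, centroid at (60.00, 10.00).
web: A = 26 × 160 = 4160.00, centroid at (60.00, 100.00).
top flange: A = 90 × 18 = 1620.00, centroid at (60.00, 189.00).
ΣA = 8180.00 mm²
ΣAx_c = (2400.00)(60.00) + (4160.00)(60.00) + (1620.00)(60.00) = 490800.00 mm³
ΣAy_c = (2400.00)(10.00) + (4160.00)(100.00) + (1620.00)(189.00) = 746180.00 mm³
x_c = 490800.00 / 8180.00 = 60.00 mm
y_c = 746180.00 / 8180.00 = 91.22 mm

x_c = 60.00 mm, y_c = 91.22 mm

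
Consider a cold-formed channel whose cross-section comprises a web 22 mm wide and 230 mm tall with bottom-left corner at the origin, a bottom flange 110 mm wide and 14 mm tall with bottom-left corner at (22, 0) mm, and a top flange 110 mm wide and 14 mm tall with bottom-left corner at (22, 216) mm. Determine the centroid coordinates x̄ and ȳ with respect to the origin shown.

web: A = 22 × 230 = 5060.00, centroid at (11.00, 115.00).
bottom flange: A = 110 × 14 = 1540.00, centroid at (77.00, 7.00).
top flange: A = 110 × 14 = 1540.00, centroid at (77.00, 223.00).
ΣA = 8140.00 mm²
ΣAx̄ = (5060.00)(11.00) + (1540.00)(77.00) + (1540.00)(77.00) = 292820.00 mm³
ΣAȳ = (5060.00)(115.00) + (1540.00)(7.00) + (1540.00)(223.00) = 936100.00 mm³
x̄ = 292820.00 / 8140.00 = 35.97 mm
ȳ = 936100.00 / 8140.00 = 115.00 mm

x̄ = 35.97 mm, ȳ = 115.00 mm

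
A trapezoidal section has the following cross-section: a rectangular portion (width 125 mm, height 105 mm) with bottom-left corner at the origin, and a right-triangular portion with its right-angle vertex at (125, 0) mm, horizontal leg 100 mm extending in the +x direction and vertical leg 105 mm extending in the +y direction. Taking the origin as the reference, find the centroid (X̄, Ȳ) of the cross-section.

X̄ = 89.88 mm, Ȳ = 47.50 mm

Part | A | x̄ᵢ | ȳᵢ | A·x̄ᵢ | A·ȳᵢ
rectangular portion | 13125.00 | 62.50 | 52.50 | 820312.50 | 689062.50
triangular portion | 5250.00 | 158.33 | 35.00 | 831250.00 | 183750.00
Σ | 18375.00 |  |  | 1651562.50 | 872812.50
X̄ = 1651562.50 / 18375.00 = 89.88 mm
Ȳ = 872812.50 / 18375.00 = 47.50 mm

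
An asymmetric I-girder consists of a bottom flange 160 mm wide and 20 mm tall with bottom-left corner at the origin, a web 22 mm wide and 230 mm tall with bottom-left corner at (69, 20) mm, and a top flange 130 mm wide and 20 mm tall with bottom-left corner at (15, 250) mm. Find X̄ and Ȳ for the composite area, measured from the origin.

X̄ = 80.00 mm, Ȳ = 128.09 mm

bottom flange: A = 160 × 20 = 3200.00, centroid at (80.00, 10.00).
web: A = 22 × 230 = 5060.00, centroid at (80.00, 135.00).
top flange: A = 130 × 20 = 2600.00, centroid at (80.00, 260.00).
ΣA = 10860.00 mm², ΣAX̄ = 868800.00 mm³, ΣAȲ = 1391100.00 mm³.
X̄ = 868800.00/10860.00 = 80.00 mm; Ȳ = 1391100.00/10860.00 = 128.09 mm.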